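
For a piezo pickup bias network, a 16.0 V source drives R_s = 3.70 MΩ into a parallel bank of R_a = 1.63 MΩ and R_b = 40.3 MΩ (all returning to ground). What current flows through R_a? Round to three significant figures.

I ≈ 2.92 µA

Combine the parallel branches: R_p = (1/1.63 + 1/40.3)⁻¹ = 1.567 MΩ.
V_A = 16.0 × 1.567/5.267 = 4.759 V.
Branch current I = V_A/R_a = 4.759/1.63 = 2.920 µA.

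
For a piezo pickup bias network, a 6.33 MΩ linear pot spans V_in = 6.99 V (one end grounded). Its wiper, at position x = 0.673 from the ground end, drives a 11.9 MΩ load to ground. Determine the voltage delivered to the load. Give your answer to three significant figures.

V_out ≈ 4.21 V

Split the track: R_lower = x·R_p = 4.260 MΩ, R_upper = (1−x)·R_p = 2.070 MΩ.
R_L loads the lower segment: effective lower R = 3.137 MΩ.
Then V_out = V_in · 3.137/(2.070 + 3.137) = 4.211 V.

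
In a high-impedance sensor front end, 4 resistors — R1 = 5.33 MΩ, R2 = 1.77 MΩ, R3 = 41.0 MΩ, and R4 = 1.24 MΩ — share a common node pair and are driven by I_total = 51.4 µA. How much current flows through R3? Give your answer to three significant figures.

I ≈ 0.792 µA

ΣG = 1/5.33 + 1/1.77 + 1/41.0 + 1/1.24 = 1.583.
By the current-divider rule, I = I_total · G_k/ΣG = 51.4 × 0.01540 = 0.7917 µA.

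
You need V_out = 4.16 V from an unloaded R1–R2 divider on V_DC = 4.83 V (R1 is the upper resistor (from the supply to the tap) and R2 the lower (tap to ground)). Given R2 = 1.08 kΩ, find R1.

R1 ≈ 0.174 kΩ

The divider ratio is R2/(R1+R2) = 4.16/4.83 = 0.8613.
R1 = R2·(1/k − 1) = 1.08 × 0.1611 = 0.1739 kΩ.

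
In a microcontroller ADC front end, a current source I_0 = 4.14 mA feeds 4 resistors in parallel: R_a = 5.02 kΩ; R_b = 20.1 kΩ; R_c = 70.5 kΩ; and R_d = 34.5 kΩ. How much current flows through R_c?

I ≈ 0.201 mA

Total conductance ΣG = 1/5.02 + 1/20.1 + 1/70.5 + 1/34.5 = 0.2921 (units of 1/kΩ).
Current divider: I(R_c) = I_0 · G_k/ΣG = 4.14 × (0.01418/0.2921) = 4.14 × 0.04856 = 0.2010 mA.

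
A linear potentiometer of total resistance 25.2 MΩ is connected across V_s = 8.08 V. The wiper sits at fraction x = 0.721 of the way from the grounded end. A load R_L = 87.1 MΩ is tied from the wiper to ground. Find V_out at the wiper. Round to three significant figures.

V_out ≈ 5.51 V

Lower segment x·R_p = 18.17 MΩ; upper segment (1−x)·R_p = 7.031 MΩ.
(x·R_p) ‖ R_L = 15.03 MΩ.
Loaded-divider output: V_out = 8.08 × 0.6813 = 5.505 V.
(Unloaded: V_out = x·V_s = 5.83 V.)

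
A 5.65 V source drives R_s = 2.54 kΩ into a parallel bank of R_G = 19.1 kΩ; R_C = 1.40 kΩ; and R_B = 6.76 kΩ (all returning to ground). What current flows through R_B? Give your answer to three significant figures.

Combine the parallel branches: R_p = (1/19.1 + 1/1.40 + 1/6.76)⁻¹ = 1.093 kΩ.
V_A = 5.65 × 1.093/3.633 = 1.700 V.
I(R_B) = V_A / R_B = 1.700/6.76 = 0.2515 mA.
(Check via current divider: I_total = 1.555 mA; share G_k/ΣG = 0.1617 → same result.)

I ≈ 0.252 mA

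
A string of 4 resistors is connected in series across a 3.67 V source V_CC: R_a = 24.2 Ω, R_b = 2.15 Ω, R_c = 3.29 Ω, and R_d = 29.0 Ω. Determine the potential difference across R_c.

V ≈ 0.206 V

ΣR = 24.2 + 2.15 + 3.29 + 29.0 = 58.64 Ω.
By the voltage-divider rule, V = 3.67 × 3.290/58.64 = 0.2059 V.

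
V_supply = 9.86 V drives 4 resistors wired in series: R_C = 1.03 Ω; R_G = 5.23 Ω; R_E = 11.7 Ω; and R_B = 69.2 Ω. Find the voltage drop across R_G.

V ≈ 0.592 V

Series total: ΣR = 1.03 + 5.23 + 11.7 + 69.2 = 87.16 Ω.
V = V_supply · R/ΣR = 9.86 × 0.06000 = 0.5916 V.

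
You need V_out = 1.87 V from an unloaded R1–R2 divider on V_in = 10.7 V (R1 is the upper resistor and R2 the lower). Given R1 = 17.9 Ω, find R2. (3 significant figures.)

V_out/V_in = R2/(R1+R2) = 0.1748.
Rearranging, R2 = R1·k/(1−k) = 17.9 × 0.2118 = 3.791 Ω.

R2 ≈ 3.79 Ω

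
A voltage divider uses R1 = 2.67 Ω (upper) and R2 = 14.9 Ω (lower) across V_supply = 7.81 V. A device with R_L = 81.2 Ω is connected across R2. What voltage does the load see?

V_out ≈ 6.44 V

First combine the lower leg with the load: R2 ‖ R_L = 12.59 Ω.
Now apply the divider: V_out = 7.81 × 0.8250 = 6.443 V.
(Unloaded it would be 6.62 V; the load pulls it down.)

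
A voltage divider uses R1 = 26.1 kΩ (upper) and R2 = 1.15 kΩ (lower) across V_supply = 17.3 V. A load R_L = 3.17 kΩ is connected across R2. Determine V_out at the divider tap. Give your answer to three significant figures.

R2 ‖ R_L = (1.15 × 3.17)/(1.15 + 3.17) = 0.8439 kΩ.
Then V_out = V_supply · R2'/(R1 + R2') = 17.3 × 0.8439/26.94 = 0.5418 V.

V_out ≈ 0.542 V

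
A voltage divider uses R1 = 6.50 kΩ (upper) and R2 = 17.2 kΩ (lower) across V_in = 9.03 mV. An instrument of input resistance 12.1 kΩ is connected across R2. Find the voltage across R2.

V_out ≈ 4.72 mV

The load sits in parallel with R2, giving an effective lower resistance R2' = R2·R_L/(R2+R_L) = 7.103 kΩ.
Now apply the divider: V_out = 9.03 × 0.5222 = 4.715 mV.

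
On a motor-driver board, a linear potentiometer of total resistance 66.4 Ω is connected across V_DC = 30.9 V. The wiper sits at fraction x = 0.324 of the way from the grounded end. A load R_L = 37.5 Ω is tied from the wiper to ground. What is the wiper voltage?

V_out ≈ 7.21 V

Lower segment x·R_p = 21.51 Ω; upper segment (1−x)·R_p = 44.89 Ω.
(x·R_p) ‖ R_L = 13.67 Ω.
Then V_out = V_DC · 13.67/(44.89 + 13.67) = 7.214 V.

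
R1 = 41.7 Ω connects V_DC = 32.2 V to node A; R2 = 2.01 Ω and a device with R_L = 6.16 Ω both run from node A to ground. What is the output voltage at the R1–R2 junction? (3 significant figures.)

V_out ≈ 1.13 V

R2 ‖ R_L = (2.01 × 6.16)/(2.01 + 6.16) = 1.515 Ω.
Then V_out = V_DC · R2'/(R1 + R2') = 32.2 × 1.515/43.22 = 1.129 V.
(Unloaded it would be 1.48 V; the load pulls it down.)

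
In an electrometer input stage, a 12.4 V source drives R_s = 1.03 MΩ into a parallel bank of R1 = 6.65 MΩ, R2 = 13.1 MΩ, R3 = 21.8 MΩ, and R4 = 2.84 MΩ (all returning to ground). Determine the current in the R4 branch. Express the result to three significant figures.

Combine the parallel branches: R_p = (1/6.65 + 1/13.1 + 1/21.8 + 1/2.84)⁻¹ = 1.601 MΩ.
V_A = 12.4 × 1.601/2.631 = 7.545 V.
Branch current I = V_A/R4 = 7.545/2.84 = 2.657 µA.

I ≈ 2.66 µA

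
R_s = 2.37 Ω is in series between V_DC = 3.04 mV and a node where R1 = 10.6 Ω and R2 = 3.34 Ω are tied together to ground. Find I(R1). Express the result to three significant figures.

I ≈ 0.148 mA

Equivalent of the parallel group: R_p = 2.540 Ω.
Node voltage V_A = V_DC · R_p/(R_s + R_p) = 3.04 × 0.5173 = 1.573 mV.
I(R1) = V_A / R1 = 1.573/10.6 = 0.1484 mA.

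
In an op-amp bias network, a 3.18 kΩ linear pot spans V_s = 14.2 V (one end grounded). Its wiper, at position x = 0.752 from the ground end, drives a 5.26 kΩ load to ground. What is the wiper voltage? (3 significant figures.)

The pot divides into 0.7886 kΩ above the wiper and 2.391 kΩ below.
(x·R_p) ‖ R_L = 1.644 kΩ.
V_out = 14.2 × 1.644/(0.7886 + 1.644) = 9.596 V.
(Unloaded: V_out = x·V_s = 10.7 V.)

V_out ≈ 9.60 V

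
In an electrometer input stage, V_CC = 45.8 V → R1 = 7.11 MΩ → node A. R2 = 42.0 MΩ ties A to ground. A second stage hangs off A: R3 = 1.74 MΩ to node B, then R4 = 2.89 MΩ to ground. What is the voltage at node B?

V_B ≈ 10.6 V

Node A sees R2 in parallel with the series input of stage 2, R3 + R4 = 4.630 MΩ.
Effective lower resistance at A: R2 ‖ 4.630 = 4.170 MΩ.
First divider: V_A = V_CC · 4.170/(7.11 + 4.170) = 16.93 V.
V_B = V_A × 0.6242 = 10.57 V.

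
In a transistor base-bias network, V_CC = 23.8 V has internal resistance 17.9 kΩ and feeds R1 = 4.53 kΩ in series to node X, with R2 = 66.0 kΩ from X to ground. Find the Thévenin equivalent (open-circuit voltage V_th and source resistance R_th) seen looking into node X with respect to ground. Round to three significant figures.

R1' = 17.9 + 4.53 = 22.43 kΩ (source resistance + R1).
V_th is the unloaded tap voltage: V_CC · R2/(R1'+R2) = 23.8 × 0.7464 = 17.76 V.
Looking into X with the source shorted: R_th = R1'·R2/(R1'+R2) = 22.43 × 66.0/88.43 = 16.74 kΩ.

V_th ≈ 17.8 V, R_th ≈ 16.7 kΩ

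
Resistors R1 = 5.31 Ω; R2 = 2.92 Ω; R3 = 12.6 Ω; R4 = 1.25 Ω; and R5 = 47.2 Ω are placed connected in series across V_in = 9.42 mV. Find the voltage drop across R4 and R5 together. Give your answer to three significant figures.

V ≈ 6.59 mV

Total series resistance ΣR = 5.31 + 2.92 + 12.6 + 1.25 + 47.2 = 69.28 Ω.
R_{R4..R5} = 1.25 + 47.2 = 48.45 Ω.
By the voltage-divider rule, V = 9.42 × 48.45/69.28 = 6.588 mV.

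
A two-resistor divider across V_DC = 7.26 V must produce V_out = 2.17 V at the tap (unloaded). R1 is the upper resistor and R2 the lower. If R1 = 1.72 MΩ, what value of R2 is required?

R2 ≈ 0.733 MΩ

Required fraction k = V_out/V_DC = 0.2989.
Rearranging, R2 = R1·k/(1−k) = 1.72 × 0.4263 = 0.7333 MΩ.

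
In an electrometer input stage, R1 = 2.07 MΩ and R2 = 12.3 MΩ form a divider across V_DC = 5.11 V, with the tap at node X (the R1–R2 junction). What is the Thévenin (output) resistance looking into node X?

R_th ≈ 1.77 MΩ

With V_DC suppressed (replaced by a short), R_th = R1 ‖ R2 = (2.070 × 12.3)/(2.070 + 12.3) = 1.772 MΩ.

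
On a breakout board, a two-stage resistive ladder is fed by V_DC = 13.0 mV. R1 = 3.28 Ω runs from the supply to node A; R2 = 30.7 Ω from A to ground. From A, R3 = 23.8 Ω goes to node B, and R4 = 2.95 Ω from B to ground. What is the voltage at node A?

V_A ≈ 10.6 mV

Looking into the second stage from A: R3 + R4 = 26.75 Ω appears in parallel with R2.
Effective lower resistance at A: R2 ‖ 26.75 = 14.29 Ω.
V_A = 13.0 × 14.29/(3.28 + 14.29) = 10.57 mV.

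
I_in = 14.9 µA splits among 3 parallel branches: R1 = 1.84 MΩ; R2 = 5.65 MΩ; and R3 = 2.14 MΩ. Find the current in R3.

Conductances: ΣG = 1/1.84 + 1/5.65 + 1/2.14 = 1.188 (1/MΩ).
By the current-divider rule, I = I_in · G_k/ΣG = 14.9 × 0.3934 = 5.862 µA.

I ≈ 5.86 µA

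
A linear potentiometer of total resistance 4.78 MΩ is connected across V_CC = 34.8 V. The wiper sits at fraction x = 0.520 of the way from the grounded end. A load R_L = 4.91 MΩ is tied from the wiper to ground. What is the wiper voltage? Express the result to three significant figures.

V_out ≈ 14.6 V

Split the track: R_lower = x·R_p = 2.486 MΩ, R_upper = (1−x)·R_p = 2.294 MΩ.
(x·R_p) ‖ R_L = 1.650 MΩ.
Then V_out = V_CC · 1.650/(2.294 + 1.650) = 14.56 V.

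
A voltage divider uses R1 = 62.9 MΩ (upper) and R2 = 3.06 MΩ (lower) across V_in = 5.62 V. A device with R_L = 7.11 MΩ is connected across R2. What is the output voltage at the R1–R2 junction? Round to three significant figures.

R2 ‖ R_L = (3.06 × 7.11)/(3.06 + 7.11) = 2.139 MΩ.
Now apply the divider: V_out = 5.62 × 0.03289 = 0.1849 V.
(Unloaded it would be 0.261 V; the load pulls it down.)

V_out ≈ 0.185 V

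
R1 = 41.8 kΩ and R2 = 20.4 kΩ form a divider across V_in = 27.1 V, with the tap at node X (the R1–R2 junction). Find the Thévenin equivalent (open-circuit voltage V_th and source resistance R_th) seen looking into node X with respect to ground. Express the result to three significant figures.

V_th ≈ 8.89 V, R_th ≈ 13.7 kΩ

Open-circuit (no load on X): V_th = V_in · R2/(R1 + R2) = 27.1 × 20.4/(41.80 + 20.4) = 8.888 V.
Zeroing V_in shorts the top of R1 to ground, so R_th = R1 ‖ R2 = 13.71 kΩ.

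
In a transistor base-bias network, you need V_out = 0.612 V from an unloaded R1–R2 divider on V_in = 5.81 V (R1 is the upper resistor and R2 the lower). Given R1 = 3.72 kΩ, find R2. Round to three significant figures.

V_out/V_in = R2/(R1+R2) = 0.1053.
Rearranging, R2 = R1·k/(1−k) = 3.72 × 0.1177 = 0.4380 kΩ.

R2 ≈ 0.438 kΩ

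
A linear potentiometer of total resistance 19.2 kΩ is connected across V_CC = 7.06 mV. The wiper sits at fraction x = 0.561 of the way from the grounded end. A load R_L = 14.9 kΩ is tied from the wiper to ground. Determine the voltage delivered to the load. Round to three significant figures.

V_out ≈ 3.01 mV

Lower segment x·R_p = 10.77 kΩ; upper segment (1−x)·R_p = 8.429 kΩ.
(x·R_p) ‖ R_L = 6.252 kΩ.
Loaded-divider output: V_out = 7.06 × 0.4259 = 3.007 mV.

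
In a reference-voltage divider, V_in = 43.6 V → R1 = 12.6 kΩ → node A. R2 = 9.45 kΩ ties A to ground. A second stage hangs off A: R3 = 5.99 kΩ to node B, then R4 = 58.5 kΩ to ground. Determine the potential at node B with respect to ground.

Node A sees R2 in parallel with the series input of stage 2, R3 + R4 = 64.49 kΩ.
R2 ‖ (R3+R4) = 8.242 kΩ.
V_A = 43.6 × 8.242/(12.6 + 8.242) = 17.24 V.
V_B = V_A × 0.9071 = 15.64 V.

V_B ≈ 15.6 V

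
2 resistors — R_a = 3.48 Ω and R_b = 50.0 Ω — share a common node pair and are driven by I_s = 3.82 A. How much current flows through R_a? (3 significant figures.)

For two parallel branches, I_k = I_s · (other R)/(sum of R).
I(R_a) = 3.82 × 50.0/(3.48 + 50.0) = 3.82 × 0.9349 = 3.571 A.

I ≈ 3.57 A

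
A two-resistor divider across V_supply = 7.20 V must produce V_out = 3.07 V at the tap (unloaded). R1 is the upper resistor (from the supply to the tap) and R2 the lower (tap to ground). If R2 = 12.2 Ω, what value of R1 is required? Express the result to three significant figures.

R1 ≈ 16.4 Ω

Required fraction k = V_out/V_supply = 0.4264.
So R1 = R2 · (V_supply/V_out − 1) = 12.2 × (7.20/3.07 − 1) = 12.2 × 1.345 = 16.41 Ω.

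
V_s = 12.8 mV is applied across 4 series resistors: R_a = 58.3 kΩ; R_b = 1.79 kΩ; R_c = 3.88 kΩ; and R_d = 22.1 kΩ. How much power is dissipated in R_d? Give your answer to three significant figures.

ΣR = 86.07 kΩ → I = 12.8/86.07 = 0.1487 µA.
P(R_d) = I²·R_d = (0.1487)² × 22.1 = 0.4888 nW.

P ≈ 0.489 nW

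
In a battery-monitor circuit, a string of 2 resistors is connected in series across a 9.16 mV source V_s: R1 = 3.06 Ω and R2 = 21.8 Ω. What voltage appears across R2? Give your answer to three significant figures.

Series total: ΣR = 3.06 + 21.8 = 24.86 Ω.
Voltage divider: V = V_s · (21.80 / 24.86) = 9.16 × 0.8769 = 8.033 mV.

V ≈ 8.03 mV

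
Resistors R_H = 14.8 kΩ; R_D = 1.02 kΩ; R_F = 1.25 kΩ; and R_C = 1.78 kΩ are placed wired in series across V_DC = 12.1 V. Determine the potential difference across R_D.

ΣR = 14.8 + 1.02 + 1.25 + 1.78 = 18.85 kΩ.
Voltage divider: V = V_DC · (1.020 / 18.85) = 12.1 × 0.05411 = 0.6547 V.

V ≈ 0.655 V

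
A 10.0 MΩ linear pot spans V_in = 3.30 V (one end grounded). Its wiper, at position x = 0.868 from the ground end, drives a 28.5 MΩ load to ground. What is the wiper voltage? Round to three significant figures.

V_out ≈ 2.75 V

Split the track: R_lower = x·R_p = 8.680 MΩ, R_upper = (1−x)·R_p = 1.320 MΩ.
R_L loads the lower segment: effective lower R = 6.654 MΩ.
Then V_out = V_in · 6.654/(1.320 + 6.654) = 2.754 V.
(Unloaded: V_out = x·V_in = 2.86 V.)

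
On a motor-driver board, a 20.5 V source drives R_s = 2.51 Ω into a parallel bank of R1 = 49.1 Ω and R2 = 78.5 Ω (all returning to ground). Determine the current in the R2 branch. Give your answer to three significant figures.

Combine the parallel branches: R_p = (1/49.1 + 1/78.5)⁻¹ = 30.21 Ω.
Node voltage V_A = V_DC · R_p/(R_s + R_p) = 20.5 × 0.9233 = 18.93 V.
Branch current I = V_A/R2 = 18.93/78.5 = 0.2411 A.
(Check via current divider: I_total = 0.6266 A; share G_k/ΣG = 0.3848 → same result.)

I ≈ 0.241 A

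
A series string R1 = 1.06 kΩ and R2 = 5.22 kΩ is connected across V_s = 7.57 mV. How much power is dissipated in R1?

P ≈ 1.54 nW

The common current is I = 7.57/6.280 = 1.205 µA.
P = I²R = 1.453 × 1.06 = 1.540 nW.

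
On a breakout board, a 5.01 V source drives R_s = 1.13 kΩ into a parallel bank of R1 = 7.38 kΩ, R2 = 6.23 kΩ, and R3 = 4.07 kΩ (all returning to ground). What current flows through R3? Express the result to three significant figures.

Equivalent of the parallel group: R_p = 1.846 kΩ.
Node voltage V_A = V_supply · R_p/(R_s + R_p) = 5.01 × 0.6203 = 3.108 V.
Branch current I = V_A/R3 = 3.108/4.07 = 0.7636 mA.

I ≈ 0.764 mA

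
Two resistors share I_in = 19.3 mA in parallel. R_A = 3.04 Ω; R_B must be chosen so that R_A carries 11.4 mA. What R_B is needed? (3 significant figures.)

R_B ≈ 4.39 Ω

Two-branch current divider: I_A = I_in · R_B/(R_A + R_B).
11.4/19.3 = R_B/(R_A + R_B) → R_B = R_A · (0.5907)/(1 − 0.5907) = 3.04 × 1.443 = 4.387 Ω.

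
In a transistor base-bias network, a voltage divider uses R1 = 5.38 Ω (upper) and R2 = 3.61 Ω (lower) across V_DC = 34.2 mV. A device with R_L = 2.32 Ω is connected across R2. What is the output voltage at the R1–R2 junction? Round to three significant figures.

The load sits in parallel with R2, giving an effective lower resistance R2' = R2·R_L/(R2+R_L) = 1.412 Ω.
Voltage divider with the loaded lower leg: V_out = 34.2 × 1.412/(5.38 + 1.412) = 34.2 × 0.2079 = 7.111 mV.
(Unloaded it would be 13.7 mV; the load pulls it down.)

V_out ≈ 7.11 mV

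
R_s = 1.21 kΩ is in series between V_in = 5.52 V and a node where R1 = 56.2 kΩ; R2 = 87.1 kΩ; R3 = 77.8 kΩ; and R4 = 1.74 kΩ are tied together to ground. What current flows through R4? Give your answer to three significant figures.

Combine the parallel branches: R_p = (1/56.2 + 1/87.1 + 1/77.8 + 1/1.74)⁻¹ = 1.621 kΩ.
V_A = 5.52 × 1.621/2.831 = 3.161 V.
Branch current I = V_A/R4 = 3.161/1.74 = 1.817 mA.

I ≈ 1.82 mA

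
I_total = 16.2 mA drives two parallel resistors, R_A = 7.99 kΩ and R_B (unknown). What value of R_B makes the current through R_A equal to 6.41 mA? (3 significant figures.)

The fraction through R_A equals R_B/(R_A+R_B).
With f = 0.3957, R_B = R_A · f/(1−f) = 7.99 × 0.6547 = 5.231 kΩ.

R_B ≈ 5.23 kΩ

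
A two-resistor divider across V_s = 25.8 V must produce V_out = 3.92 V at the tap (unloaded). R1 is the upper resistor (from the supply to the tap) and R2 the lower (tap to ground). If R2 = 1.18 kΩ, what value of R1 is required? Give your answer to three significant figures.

R1 ≈ 6.59 kΩ

The divider ratio is R2/(R1+R2) = 3.92/25.8 = 0.1519.
So R1 = R2 · (V_s/V_out − 1) = 1.18 × (25.8/3.92 − 1) = 1.18 × 5.582 = 6.586 kΩ.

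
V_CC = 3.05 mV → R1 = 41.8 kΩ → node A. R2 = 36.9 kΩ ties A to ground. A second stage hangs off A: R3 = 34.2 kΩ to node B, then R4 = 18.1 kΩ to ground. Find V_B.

Node A sees R2 in parallel with the series input of stage 2, R3 + R4 = 52.30 kΩ.
Effective lower resistance at A: R2 ‖ 52.30 = 21.64 kΩ.
First divider: V_A = V_CC · 21.64/(41.8 + 21.64) = 1.040 mV.
Then the unloaded second divider: V_B = V_A × R4/(R3+R4) = 1.040 × 0.3461 = 0.3600 mV.

V_B ≈ 0.360 mV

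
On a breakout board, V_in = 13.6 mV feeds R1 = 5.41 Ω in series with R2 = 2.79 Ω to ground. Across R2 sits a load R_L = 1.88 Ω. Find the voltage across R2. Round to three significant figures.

R2 ‖ R_L = (2.79 × 1.88)/(2.79 + 1.88) = 1.123 Ω.
Then V_out = V_in · R2'/(R1 + R2') = 13.6 × 1.123/6.533 = 2.338 mV.

V_out ≈ 2.34 mV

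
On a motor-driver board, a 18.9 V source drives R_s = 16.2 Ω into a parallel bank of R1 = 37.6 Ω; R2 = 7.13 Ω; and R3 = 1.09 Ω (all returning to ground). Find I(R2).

Parallel bank: R_p = 1/(1/37.6 + 1/7.13 + 1/1.09) = 0.9223 Ω.
V_A = 18.9 × 0.9223/17.12 = 1.018 V.
Branch current I = V_A/R2 = 1.018/7.13 = 0.1428 A.

I ≈ 0.143 A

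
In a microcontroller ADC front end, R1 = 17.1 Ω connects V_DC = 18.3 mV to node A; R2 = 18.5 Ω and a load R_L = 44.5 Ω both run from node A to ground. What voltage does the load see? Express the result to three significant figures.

V_out ≈ 7.93 mV

The load sits in parallel with R2, giving an effective lower resistance R2' = R2·R_L/(R2+R_L) = 13.07 Ω.
Now apply the divider: V_out = 18.3 × 0.4332 = 7.927 mV.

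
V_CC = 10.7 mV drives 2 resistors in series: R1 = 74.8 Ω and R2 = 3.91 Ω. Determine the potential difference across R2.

V ≈ 0.532 mV

Series total: ΣR = 74.8 + 3.91 = 78.71 Ω.
V = V_CC · R/ΣR = 10.7 × 0.04968 = 0.5315 mV.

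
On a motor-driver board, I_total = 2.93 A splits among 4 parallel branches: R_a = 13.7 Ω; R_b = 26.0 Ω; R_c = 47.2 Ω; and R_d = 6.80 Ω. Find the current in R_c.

I ≈ 0.222 A

Total conductance ΣG = 1/13.7 + 1/26.0 + 1/47.2 + 1/6.80 = 0.2797 (units of 1/Ω).
R_c takes the fraction G_k/ΣG = 0.02119/0.2797 = 0.07575, so I = 2.93 × 0.07575 = 0.2219 A.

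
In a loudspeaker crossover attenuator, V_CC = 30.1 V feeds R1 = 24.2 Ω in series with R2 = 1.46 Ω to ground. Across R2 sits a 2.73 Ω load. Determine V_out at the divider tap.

The load sits in parallel with R2, giving an effective lower resistance R2' = R2·R_L/(R2+R_L) = 0.9513 Ω.
Voltage divider with the loaded lower leg: V_out = 30.1 × 0.9513/(24.2 + 0.9513) = 30.1 × 0.03782 = 1.138 V.

V_out ≈ 1.14 V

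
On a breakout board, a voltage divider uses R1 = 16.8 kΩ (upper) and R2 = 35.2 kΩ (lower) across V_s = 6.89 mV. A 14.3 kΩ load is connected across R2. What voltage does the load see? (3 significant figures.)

V_out ≈ 2.60 mV

First combine the lower leg with the load: R2 ‖ R_L = 10.17 kΩ.
Now apply the divider: V_out = 6.89 × 0.3771 = 2.598 mV.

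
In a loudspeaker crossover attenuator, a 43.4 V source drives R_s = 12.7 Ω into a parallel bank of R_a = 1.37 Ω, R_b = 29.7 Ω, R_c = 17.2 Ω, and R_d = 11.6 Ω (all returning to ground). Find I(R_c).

Combine the parallel branches: R_p = (1/1.37 + 1/29.7 + 1/17.2 + 1/11.6)⁻¹ = 1.101 Ω.
Node voltage V_A = V_supply · R_p/(R_s + R_p) = 43.4 × 0.07980 = 3.463 V.
I(R_c) = V_A / R_c = 3.463/17.2 = 0.2014 A.

I ≈ 0.201 A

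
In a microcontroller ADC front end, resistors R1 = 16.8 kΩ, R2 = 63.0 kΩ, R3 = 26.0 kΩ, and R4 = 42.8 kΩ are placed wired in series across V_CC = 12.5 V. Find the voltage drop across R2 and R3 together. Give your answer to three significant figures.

V ≈ 7.49 V

ΣR = 16.8 + 63.0 + 26.0 + 42.8 = 148.6 kΩ.
R_{R2..R3} = 63.0 + 26.0 = 89.00 kΩ.
Voltage divider: V = V_CC · (89.00 / 148.6) = 12.5 × 0.5989 = 7.487 V.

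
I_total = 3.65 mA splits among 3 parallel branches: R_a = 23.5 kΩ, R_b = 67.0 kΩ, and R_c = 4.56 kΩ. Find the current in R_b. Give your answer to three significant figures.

I ≈ 0.197 mA

Total conductance ΣG = 1/23.5 + 1/67.0 + 1/4.56 = 0.2768 (units of 1/kΩ).
By the current-divider rule, I = I_total · G_k/ΣG = 3.65 × 0.05393 = 0.1968 mA.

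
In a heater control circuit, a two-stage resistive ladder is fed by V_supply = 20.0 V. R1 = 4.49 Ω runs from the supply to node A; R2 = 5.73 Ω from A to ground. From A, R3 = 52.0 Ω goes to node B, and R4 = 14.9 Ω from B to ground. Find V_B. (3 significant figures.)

Looking into the second stage from A: R3 + R4 = 66.90 Ω appears in parallel with R2.
R2 ‖ (R3+R4) = 5.278 Ω.
So V_A = 20.0 × 0.5403 = 10.81 V.
V_B = V_A × 0.2227 = 2.407 V.

V_B ≈ 2.41 V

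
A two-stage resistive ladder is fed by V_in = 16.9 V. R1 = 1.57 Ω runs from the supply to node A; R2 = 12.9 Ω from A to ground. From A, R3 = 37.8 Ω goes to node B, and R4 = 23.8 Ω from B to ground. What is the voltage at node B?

Node A sees R2 in parallel with the series input of stage 2, R3 + R4 = 61.60 Ω.
Effective lower resistance at A: R2 ‖ 61.60 = 10.67 Ω.
First divider: V_A = V_in · 10.67/(1.57 + 10.67) = 14.73 V.
Stage 2 is unloaded, so V_B = V_A · R4/(R3+R4) = 14.73 × 23.8/61.60 = 5.692 V.

V_B ≈ 5.69 V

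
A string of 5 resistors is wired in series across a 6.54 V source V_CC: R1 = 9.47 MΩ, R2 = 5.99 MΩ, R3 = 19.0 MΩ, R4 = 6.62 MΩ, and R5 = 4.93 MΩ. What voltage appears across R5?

V ≈ 0.701 V

ΣR = 9.47 + 5.99 + 19.0 + 6.62 + 4.93 = 46.01 MΩ.
Voltage divider: V = V_CC · (4.930 / 46.01) = 6.54 × 0.1072 = 0.7008 V.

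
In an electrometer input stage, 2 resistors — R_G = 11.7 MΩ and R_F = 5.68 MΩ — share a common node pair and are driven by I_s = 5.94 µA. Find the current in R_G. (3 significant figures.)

I ≈ 1.94 µA

With just two branches, the current splits inversely with resistance.
I(R_G) = 5.94 × 5.68/(11.7 + 5.68) = 5.94 × 0.3268 = 1.941 µA.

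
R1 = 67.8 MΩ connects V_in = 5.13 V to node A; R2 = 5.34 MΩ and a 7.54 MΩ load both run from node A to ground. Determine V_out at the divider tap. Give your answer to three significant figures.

First combine the lower leg with the load: R2 ‖ R_L = 3.126 MΩ.
Now apply the divider: V_out = 5.13 × 0.04407 = 0.2261 V.

V_out ≈ 0.226 V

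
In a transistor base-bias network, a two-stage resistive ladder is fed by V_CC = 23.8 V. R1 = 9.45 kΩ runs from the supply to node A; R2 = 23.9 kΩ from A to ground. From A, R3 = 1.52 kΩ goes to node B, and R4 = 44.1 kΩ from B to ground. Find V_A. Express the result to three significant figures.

Looking into the second stage from A: R3 + R4 = 45.62 kΩ appears in parallel with R2.
Effective lower resistance at A: R2 ‖ 45.62 = 15.68 kΩ.
V_A = 23.8 × 15.68/(9.45 + 15.68) = 14.85 V.

V_A ≈ 14.9 V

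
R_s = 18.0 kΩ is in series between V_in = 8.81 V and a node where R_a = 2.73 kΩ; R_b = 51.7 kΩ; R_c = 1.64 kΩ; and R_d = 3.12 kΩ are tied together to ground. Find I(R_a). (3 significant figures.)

Combine the parallel branches: R_p = (1/2.73 + 1/51.7 + 1/1.64 + 1/3.12)⁻¹ = 0.7599 kΩ.
V_A = 8.81 × 0.7599/18.76 = 0.3569 V.
I(R_a) = V_A / R_a = 0.3569/2.73 = 0.1307 mA.

I ≈ 0.131 mA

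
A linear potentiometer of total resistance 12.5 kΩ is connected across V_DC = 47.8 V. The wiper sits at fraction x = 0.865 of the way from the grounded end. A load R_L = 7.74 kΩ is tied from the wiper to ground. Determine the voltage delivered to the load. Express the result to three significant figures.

The pot divides into 1.688 kΩ above the wiper and 10.81 kΩ below.
(x·R_p) ‖ R_L = 4.511 kΩ.
Loaded-divider output: V_out = 47.8 × 0.7278 = 34.79 V.

V_out ≈ 34.8 V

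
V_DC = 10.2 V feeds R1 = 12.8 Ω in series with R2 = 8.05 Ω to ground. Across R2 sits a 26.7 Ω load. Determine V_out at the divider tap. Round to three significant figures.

V_out ≈ 3.32 V

First combine the lower leg with the load: R2 ‖ R_L = 6.185 Ω.
Then V_out = V_DC · R2'/(R1 + R2') = 10.2 × 6.185/18.99 = 3.323 V.
(Unloaded it would be 3.94 V; the load pulls it down.)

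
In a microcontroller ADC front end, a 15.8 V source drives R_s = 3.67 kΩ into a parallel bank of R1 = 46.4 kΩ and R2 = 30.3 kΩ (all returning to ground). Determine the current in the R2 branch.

Parallel bank: R_p = 1/(1/46.4 + 1/30.3) = 18.33 kΩ.
Node voltage V_A = V_in · R_p/(R_s + R_p) = 15.8 × 0.8332 = 13.16 V.
Branch current I = V_A/R2 = 13.16/30.3 = 0.4345 mA.
(Equivalently: I_total = 0.7182 mA, then current-divider fraction G_k/ΣG = 0.6050.)

I ≈ 0.434 mA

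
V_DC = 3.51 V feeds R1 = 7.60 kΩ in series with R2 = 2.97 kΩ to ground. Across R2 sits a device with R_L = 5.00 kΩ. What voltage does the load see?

R2 ‖ R_L = (2.97 × 5.00)/(2.97 + 5.00) = 1.863 kΩ.
Now apply the divider: V_out = 3.51 × 0.1969 = 0.6911 V.

V_out ≈ 0.691 V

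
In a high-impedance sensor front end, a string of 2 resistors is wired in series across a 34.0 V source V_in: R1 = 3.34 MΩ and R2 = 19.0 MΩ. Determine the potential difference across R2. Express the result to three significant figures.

ΣR = 3.34 + 19.0 = 22.34 MΩ.
By the voltage-divider rule, V = 34.0 × 19.00/22.34 = 28.92 V.

V ≈ 28.9 V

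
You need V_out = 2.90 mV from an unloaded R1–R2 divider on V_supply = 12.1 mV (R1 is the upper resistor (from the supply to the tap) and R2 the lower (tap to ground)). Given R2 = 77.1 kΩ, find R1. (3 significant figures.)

V_out/V_supply = R2/(R1+R2) = 0.2397.
R1 = R2·(1/k − 1) = 77.1 × 3.172 = 244.6 kΩ.

R1 ≈ 245 kΩ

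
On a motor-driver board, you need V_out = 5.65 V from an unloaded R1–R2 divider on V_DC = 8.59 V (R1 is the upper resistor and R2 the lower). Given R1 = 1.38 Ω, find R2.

Required fraction k = V_out/V_DC = 0.6577.
Rearranging, R2 = R1·k/(1−k) = 1.38 × 1.922 = 2.652 Ω.

R2 ≈ 2.65 Ω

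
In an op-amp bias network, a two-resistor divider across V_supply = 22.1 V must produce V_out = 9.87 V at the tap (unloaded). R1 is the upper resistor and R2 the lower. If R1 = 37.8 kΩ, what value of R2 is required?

V_out/V_supply = R2/(R1+R2) = 0.4466.
R2 = R1 · 0.4466/(1 − 0.4466) = 30.51 kΩ.

R2 ≈ 30.5 kΩ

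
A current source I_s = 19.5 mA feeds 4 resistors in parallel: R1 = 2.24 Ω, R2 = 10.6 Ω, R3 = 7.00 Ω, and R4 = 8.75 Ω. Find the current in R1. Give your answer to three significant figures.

I ≈ 10.9 mA

Total conductance ΣG = 1/2.24 + 1/10.6 + 1/7.00 + 1/8.75 = 0.7979 (units of 1/Ω).
R1 takes the fraction G_k/ΣG = 0.4464/0.7979 = 0.5595, so I = 19.5 × 0.5595 = 10.91 mA.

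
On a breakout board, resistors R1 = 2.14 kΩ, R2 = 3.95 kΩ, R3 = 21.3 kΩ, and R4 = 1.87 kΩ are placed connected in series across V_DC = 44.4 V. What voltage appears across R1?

V ≈ 3.25 V

Series total: ΣR = 2.14 + 3.95 + 21.3 + 1.87 = 29.26 kΩ.
By the voltage-divider rule, V = 44.4 × 2.140/29.26 = 3.247 V.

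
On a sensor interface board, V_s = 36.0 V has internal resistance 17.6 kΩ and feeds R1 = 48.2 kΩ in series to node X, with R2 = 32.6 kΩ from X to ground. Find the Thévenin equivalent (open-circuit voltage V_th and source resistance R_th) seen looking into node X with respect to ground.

V_th ≈ 11.9 V, R_th ≈ 21.8 kΩ

R1' = 17.6 + 48.2 = 65.80 kΩ (source resistance + R1).
Open-circuit (no load on X): V_th = V_s · R2/(R1' + R2) = 36.0 × 32.6/(65.80 + 32.6) = 11.93 V.
With V_s suppressed (replaced by a short), R_th = R1' ‖ R2 = (65.80 × 32.6)/(65.80 + 32.6) = 21.80 kΩ.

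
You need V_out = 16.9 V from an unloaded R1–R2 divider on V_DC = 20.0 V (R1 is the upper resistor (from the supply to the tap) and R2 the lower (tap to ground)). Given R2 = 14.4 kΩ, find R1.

R1 ≈ 2.64 kΩ

V_out/V_DC = R2/(R1+R2) = 0.8450.
R1 = R2·(1/k − 1) = 14.4 × 0.1834 = 2.641 kΩ.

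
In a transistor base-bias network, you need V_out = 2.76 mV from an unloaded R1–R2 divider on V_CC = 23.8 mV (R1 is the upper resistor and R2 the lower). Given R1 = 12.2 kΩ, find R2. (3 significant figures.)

R2 ≈ 1.60 kΩ

V_out/V_CC = R2/(R1+R2) = 0.1160.
R2 = R1 · 0.1160/(1 − 0.1160) = 1.600 kΩ.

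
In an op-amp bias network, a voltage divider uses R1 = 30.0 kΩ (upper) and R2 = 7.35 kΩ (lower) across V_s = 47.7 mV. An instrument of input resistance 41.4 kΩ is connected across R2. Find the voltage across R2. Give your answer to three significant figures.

First combine the lower leg with the load: R2 ‖ R_L = 6.242 kΩ.
Then V_out = V_s · R2'/(R1 + R2') = 47.7 × 6.242/36.24 = 8.215 mV.

V_out ≈ 8.22 mV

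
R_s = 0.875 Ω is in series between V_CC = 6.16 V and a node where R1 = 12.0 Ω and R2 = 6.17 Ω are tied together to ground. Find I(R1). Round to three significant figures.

I ≈ 0.423 A

Equivalent of the parallel group: R_p = 4.075 Ω.
Node voltage V_A = V_CC · R_p/(R_s + R_p) = 6.16 × 0.8232 = 5.071 V.
I(R1) = V_A / R1 = 5.071/12.0 = 0.4226 A.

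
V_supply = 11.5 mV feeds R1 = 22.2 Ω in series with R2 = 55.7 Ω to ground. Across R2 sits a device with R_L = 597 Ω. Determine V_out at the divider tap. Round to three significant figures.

V_out ≈ 8.01 mV

First combine the lower leg with the load: R2 ‖ R_L = 50.95 Ω.
Then V_out = V_supply · R2'/(R1 + R2') = 11.5 × 50.95/73.15 = 8.010 mV.
(Unloaded it would be 8.22 mV; the load pulls it down.)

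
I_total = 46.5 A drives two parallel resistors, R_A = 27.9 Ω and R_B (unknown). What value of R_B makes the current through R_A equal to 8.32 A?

R_B ≈ 6.08 Ω

Two-branch current divider: I_A = I_total · R_B/(R_A + R_B).
8.32/46.5 = R_B/(R_A + R_B) → R_B = R_A · (0.1789)/(1 − 0.1789) = 27.9 × 0.2179 = 6.080 Ω.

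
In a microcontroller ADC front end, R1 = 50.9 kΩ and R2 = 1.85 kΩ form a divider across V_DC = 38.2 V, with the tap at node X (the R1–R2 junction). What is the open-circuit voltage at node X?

V_th is the unloaded tap voltage: V_DC · R2/(R1+R2) = 38.2 × 0.03507 = 1.340 V.

V_th ≈ 1.34 V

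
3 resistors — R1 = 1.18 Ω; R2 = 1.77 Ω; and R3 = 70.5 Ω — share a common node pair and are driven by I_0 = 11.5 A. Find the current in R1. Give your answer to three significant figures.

I ≈ 6.83 A

ΣG = 1/1.18 + 1/1.77 + 1/70.5 = 1.427.
R1 takes the fraction G_k/ΣG = 0.8475/1.427 = 0.5940, so I = 11.5 × 0.5940 = 6.831 A.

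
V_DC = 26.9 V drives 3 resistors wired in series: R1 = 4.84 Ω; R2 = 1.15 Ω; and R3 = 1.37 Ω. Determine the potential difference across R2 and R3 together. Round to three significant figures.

Total series resistance ΣR = 4.84 + 1.15 + 1.37 = 7.360 Ω.
R_{R2..R3} = 1.15 + 1.37 = 2.520 Ω.
V = V_DC · R/ΣR = 26.9 × 0.3424 = 9.210 V.

V ≈ 9.21 V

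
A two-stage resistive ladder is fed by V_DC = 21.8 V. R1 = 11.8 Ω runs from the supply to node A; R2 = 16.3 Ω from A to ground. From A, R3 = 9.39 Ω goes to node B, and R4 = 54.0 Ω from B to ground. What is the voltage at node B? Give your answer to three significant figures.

The second stage (R3 + R4 = 63.39 Ω) loads node A in parallel with R2.
R2 ‖ (R3+R4) = 12.97 Ω.
V_A = 21.8 × 12.97/(11.8 + 12.97) = 11.41 V.
V_B = V_A × 0.8519 = 9.723 V.

V_B ≈ 9.72 V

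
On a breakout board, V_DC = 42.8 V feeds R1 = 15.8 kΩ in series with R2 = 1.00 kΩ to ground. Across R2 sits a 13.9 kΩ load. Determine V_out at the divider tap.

V_out ≈ 2.39 V

First combine the lower leg with the load: R2 ‖ R_L = 0.9329 kΩ.
Now apply the divider: V_out = 42.8 × 0.05575 = 2.386 V.
(Unloaded it would be 2.55 V; the load pulls it down.)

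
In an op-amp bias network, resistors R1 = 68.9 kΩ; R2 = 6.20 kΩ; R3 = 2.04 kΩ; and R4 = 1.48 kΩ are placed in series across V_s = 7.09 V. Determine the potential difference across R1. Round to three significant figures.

Series total: ΣR = 68.9 + 6.20 + 2.04 + 1.48 = 78.62 kΩ.
V = V_s · R/ΣR = 7.09 × 0.8764 = 6.213 V.

V ≈ 6.21 V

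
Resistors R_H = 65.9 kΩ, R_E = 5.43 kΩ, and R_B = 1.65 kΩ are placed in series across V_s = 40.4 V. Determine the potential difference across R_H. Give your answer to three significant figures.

V ≈ 36.5 V

ΣR = 65.9 + 5.43 + 1.65 = 72.98 kΩ.
V = V_s · R/ΣR = 40.4 × 0.9030 = 36.48 V.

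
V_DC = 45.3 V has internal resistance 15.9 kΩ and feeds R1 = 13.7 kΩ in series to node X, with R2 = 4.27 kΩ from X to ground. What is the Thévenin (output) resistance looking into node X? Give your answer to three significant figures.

R_th ≈ 3.73 kΩ

R1' = 15.9 + 13.7 = 29.60 kΩ (source resistance + R1).
Zeroing V_DC shorts the top of R1' to ground, so R_th = R1' ‖ R2 = 3.732 kΩ.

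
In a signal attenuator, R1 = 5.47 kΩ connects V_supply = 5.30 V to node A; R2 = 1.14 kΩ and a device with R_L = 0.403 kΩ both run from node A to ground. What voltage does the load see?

First combine the lower leg with the load: R2 ‖ R_L = 0.2977 kΩ.
Now apply the divider: V_out = 5.30 × 0.05162 = 0.2736 V.

V_out ≈ 0.274 V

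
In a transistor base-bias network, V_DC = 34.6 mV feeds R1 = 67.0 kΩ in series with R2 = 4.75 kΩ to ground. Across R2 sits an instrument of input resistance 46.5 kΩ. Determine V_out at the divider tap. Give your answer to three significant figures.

The load sits in parallel with R2, giving an effective lower resistance R2' = R2·R_L/(R2+R_L) = 4.310 kΩ.
Now apply the divider: V_out = 34.6 × 0.06044 = 2.091 mV.
(Unloaded it would be 2.29 mV; the load pulls it down.)

V_out ≈ 2.09 mV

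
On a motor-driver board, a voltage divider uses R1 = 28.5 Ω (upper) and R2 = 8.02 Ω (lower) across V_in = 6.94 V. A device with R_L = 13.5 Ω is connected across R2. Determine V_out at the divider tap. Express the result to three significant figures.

V_out ≈ 1.04 V

First combine the lower leg with the load: R2 ‖ R_L = 5.031 Ω.
Voltage divider with the loaded lower leg: V_out = 6.94 × 5.031/(28.5 + 5.031) = 6.94 × 0.1500 = 1.041 V.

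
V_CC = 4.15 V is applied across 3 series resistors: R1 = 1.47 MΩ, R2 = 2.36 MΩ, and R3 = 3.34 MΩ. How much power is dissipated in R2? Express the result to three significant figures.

P ≈ 0.791 µW

Series current I = V_CC/ΣR = 4.15/7.170 = 0.5788 µA.
P(R2) = I²·R2 = (0.5788)² × 2.36 = 0.7906 µW.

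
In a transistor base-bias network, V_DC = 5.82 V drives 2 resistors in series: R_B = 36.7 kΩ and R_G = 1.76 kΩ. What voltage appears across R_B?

V ≈ 5.55 V

ΣR = 36.7 + 1.76 = 38.46 kΩ.
V = V_DC · R/ΣR = 5.82 × 0.9542 = 5.554 V.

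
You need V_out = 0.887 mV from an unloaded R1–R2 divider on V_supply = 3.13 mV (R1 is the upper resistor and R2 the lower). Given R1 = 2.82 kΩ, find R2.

V_out/V_supply = R2/(R1+R2) = 0.2834.
So R2 = R1 · V_out/(V_supply − V_out) = 2.82 × 0.887/(3.13 − 0.887) = 2.82 × 0.3955 = 1.115 kΩ.

R2 ≈ 1.12 kΩ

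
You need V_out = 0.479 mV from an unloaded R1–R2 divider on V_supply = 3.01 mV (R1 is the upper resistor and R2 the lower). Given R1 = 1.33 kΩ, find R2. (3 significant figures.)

R2 ≈ 0.252 kΩ

Required fraction k = V_out/V_supply = 0.1591.
Rearranging, R2 = R1·k/(1−k) = 1.33 × 0.1893 = 0.2517 kΩ.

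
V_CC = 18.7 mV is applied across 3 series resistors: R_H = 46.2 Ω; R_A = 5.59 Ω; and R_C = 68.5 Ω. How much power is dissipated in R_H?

P ≈ 1.12 µW

ΣR = 120.3 Ω → I = 18.7/120.3 = 0.1555 mA.
P = I²R = 0.02417 × 46.2 = 1.117 µW.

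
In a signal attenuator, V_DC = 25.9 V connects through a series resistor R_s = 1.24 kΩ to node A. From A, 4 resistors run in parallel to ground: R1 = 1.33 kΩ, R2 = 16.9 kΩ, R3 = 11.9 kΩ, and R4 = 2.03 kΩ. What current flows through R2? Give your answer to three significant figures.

Equivalent of the parallel group: R_p = 0.7206 kΩ.
Node voltage V_A = V_DC · R_p/(R_s + R_p) = 25.9 × 0.3675 = 9.519 V.
I(R2) = V_A / R2 = 9.519/16.9 = 0.5633 mA.

I ≈ 0.563 mA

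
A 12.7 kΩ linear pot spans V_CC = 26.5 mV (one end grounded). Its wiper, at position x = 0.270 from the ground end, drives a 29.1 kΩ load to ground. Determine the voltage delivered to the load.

V_out ≈ 6.59 mV

The pot divides into 9.271 kΩ above the wiper and 3.429 kΩ below.
Lower segment in parallel with the load: 3.429 ‖ 29.1 = 3.068 kΩ.
Loaded-divider output: V_out = 26.5 × 0.2486 = 6.588 mV.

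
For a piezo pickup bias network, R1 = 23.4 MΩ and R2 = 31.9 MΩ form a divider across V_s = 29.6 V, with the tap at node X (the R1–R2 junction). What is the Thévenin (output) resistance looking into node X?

R_th ≈ 13.5 MΩ

With V_s suppressed (replaced by a short), R_th = R1 ‖ R2 = (23.40 × 31.9)/(23.40 + 31.9) = 13.50 MΩ.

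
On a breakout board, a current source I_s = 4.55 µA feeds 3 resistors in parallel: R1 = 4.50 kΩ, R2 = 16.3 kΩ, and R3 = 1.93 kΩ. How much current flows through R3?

ΣG = 1/4.50 + 1/16.3 + 1/1.93 = 0.8017.
R3 takes the fraction G_k/ΣG = 0.5181/0.8017 = 0.6463, so I = 4.55 × 0.6463 = 2.941 µA.

I ≈ 2.94 µA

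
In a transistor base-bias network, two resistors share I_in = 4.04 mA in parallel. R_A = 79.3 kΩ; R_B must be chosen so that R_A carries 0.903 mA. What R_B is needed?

The fraction through R_A equals R_B/(R_A+R_B).
0.903/4.04 = R_B/(R_A + R_B) → R_B = R_A · (0.2235)/(1 − 0.2235) = 79.3 × 0.2879 = 22.83 kΩ.

R_B ≈ 22.8 kΩ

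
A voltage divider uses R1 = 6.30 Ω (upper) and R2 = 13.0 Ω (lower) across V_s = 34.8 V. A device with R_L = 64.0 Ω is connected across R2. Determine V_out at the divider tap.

V_out ≈ 22.0 V

R2 ‖ R_L = (13.0 × 64.0)/(13.0 + 64.0) = 10.81 Ω.
Voltage divider with the loaded lower leg: V_out = 34.8 × 10.81/(6.30 + 10.81) = 34.8 × 0.6317 = 21.98 V.
(Unloaded it would be 23.4 V; the load pulls it down.)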